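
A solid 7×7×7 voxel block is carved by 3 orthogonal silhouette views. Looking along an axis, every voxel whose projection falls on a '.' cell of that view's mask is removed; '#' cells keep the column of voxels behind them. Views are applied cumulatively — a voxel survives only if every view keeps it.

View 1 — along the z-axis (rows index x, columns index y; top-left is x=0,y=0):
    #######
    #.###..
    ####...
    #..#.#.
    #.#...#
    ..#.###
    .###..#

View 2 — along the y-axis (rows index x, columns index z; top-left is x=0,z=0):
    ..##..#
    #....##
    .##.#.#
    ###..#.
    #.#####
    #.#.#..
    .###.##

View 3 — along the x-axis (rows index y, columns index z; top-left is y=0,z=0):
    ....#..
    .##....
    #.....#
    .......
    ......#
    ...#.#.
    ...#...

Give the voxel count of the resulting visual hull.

before carving: 343 voxels (7×7×7)
step 1: project along z, AND mask (29/49) → |grid| = 203
step 2: project along y, AND mask (28/49) → |grid| = 111
step 3: project along x, AND mask (9/49) → |grid| = 22

|visual hull| = 22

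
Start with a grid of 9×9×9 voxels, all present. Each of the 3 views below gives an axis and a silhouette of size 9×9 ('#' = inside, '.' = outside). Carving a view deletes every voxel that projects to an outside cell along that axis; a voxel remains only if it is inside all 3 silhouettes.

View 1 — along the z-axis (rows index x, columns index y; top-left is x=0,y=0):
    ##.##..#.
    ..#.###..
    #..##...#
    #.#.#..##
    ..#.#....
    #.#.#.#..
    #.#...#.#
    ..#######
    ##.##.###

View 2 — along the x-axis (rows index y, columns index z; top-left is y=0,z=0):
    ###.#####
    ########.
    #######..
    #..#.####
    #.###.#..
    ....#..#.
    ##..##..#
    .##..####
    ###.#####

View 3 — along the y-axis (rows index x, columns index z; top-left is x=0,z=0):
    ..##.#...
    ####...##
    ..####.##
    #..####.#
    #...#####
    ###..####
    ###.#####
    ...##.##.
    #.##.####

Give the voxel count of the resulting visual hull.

initial block: 9^3 = 729
step 1: project along z, AND mask (42/81) → |grid| = 378
step 2: project along x, AND mask (55/81) → |grid| = 263
step 3: project along y, AND mask (53/81) → |grid| = 167

167 voxels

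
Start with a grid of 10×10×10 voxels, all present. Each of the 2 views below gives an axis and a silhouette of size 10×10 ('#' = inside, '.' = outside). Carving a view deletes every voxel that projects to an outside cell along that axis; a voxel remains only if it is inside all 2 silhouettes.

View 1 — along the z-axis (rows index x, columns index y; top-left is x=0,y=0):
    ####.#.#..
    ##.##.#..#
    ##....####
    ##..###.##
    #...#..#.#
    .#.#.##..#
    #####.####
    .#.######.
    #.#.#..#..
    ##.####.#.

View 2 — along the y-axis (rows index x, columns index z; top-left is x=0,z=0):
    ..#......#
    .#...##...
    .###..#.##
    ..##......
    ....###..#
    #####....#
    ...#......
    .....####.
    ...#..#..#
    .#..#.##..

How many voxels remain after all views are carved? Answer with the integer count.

start: 10×10×10 = 1000 voxels
V1 z: intersect with XY mask (61 set) -- 610 left
V2 y: intersect with XZ mask (35 set) -- 203 left

voxel count = 203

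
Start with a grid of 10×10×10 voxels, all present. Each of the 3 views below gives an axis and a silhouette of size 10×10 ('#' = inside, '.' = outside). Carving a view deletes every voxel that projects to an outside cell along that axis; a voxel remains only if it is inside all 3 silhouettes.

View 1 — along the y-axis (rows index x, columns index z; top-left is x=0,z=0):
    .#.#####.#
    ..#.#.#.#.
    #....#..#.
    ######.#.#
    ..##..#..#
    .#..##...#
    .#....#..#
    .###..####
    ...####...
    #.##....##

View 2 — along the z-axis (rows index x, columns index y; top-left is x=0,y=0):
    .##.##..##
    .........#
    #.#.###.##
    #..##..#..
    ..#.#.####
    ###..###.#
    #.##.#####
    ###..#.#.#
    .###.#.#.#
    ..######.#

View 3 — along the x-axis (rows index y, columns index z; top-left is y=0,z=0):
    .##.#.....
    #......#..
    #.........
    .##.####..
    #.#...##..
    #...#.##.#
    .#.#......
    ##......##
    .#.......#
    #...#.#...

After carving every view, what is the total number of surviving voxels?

voxel count = 84

before carving: 1000 voxels (10×10×10)
[1] y-view keeps 49 columns → grid now 490
[2] z-view keeps 58 columns → grid now 276
[3] x-view keeps 32 columns → grid now 84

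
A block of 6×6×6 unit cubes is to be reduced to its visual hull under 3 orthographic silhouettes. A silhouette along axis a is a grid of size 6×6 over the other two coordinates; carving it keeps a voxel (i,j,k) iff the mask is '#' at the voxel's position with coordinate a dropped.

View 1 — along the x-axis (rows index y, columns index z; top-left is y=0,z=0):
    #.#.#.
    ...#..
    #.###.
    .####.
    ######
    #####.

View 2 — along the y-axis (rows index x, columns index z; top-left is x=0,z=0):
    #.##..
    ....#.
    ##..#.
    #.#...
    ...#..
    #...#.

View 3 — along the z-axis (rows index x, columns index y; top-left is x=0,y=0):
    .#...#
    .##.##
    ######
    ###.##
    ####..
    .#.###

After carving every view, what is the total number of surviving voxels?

35 voxels

before carving: 216 voxels (6×6×6)
step 1: project along x, AND mask (23/36) → |grid| = 138
step 2: project along y, AND mask (12/36) → |grid| = 54
step 3: project along z, AND mask (25/36) → |grid| = 35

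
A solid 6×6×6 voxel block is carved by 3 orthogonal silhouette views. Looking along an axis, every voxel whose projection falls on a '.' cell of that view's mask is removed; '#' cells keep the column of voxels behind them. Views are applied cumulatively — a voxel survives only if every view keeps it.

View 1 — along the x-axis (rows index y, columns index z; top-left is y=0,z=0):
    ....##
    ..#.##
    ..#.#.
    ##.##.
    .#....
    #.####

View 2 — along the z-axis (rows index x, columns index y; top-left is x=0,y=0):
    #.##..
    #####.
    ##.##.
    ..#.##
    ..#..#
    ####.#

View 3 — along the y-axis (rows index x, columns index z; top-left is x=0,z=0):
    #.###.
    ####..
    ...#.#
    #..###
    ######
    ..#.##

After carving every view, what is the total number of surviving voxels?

full grid |V| = 216
  1. axis=0 (YZ plane), |mask|=17  ⇒  voxels=102
  2. axis=2 (XY plane), |mask|=22  ⇒  voxels=61
  3. axis=1 (XZ plane), |mask|=23  ⇒  voxels=38

voxel count = 38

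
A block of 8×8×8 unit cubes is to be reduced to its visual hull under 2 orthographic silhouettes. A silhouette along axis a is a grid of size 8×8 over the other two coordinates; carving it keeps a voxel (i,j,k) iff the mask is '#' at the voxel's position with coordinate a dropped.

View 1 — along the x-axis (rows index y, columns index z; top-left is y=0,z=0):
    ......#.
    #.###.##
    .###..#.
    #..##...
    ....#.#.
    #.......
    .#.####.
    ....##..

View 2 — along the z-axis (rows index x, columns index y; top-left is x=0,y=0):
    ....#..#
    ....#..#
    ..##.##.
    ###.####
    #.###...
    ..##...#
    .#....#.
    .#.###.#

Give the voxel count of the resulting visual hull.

|visual hull| = 86

start: 8×8×8 = 512 voxels
after view 1 [x-axis, 24 of 64 cells solid] → remaining = 192
after view 2 [z-axis, 29 of 64 cells solid] → remaining = 86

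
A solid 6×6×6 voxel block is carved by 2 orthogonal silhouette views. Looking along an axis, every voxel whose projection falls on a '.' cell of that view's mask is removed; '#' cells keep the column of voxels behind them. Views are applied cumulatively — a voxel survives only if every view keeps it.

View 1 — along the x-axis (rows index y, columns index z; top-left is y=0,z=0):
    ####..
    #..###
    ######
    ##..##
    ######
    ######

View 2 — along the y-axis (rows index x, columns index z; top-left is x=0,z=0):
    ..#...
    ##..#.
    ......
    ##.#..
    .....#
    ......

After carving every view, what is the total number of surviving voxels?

before carving: 216 voxels (6×6×6)
after view 1 [x-axis, 30 of 36 cells solid] → remaining = 180
after view 2 [y-axis, 8 of 36 cells solid] → remaining = 41

|visual hull| = 41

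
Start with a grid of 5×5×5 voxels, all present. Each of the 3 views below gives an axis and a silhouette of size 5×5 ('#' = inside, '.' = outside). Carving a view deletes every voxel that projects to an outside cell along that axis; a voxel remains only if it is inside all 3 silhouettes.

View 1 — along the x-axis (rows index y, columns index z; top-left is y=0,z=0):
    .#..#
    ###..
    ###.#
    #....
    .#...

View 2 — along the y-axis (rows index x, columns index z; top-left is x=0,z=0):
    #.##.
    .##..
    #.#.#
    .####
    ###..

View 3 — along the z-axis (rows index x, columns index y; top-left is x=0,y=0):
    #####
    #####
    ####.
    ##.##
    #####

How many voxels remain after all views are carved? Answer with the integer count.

voxel count = 32

initial block: 5^3 = 125
carve view 1 (along x, YZ-mask fill 11/25): 55 voxels remain
carve view 2 (along y, XZ-mask fill 15/25): 35 voxels remain
carve view 3 (along z, XY-mask fill 23/25): 32 voxels remain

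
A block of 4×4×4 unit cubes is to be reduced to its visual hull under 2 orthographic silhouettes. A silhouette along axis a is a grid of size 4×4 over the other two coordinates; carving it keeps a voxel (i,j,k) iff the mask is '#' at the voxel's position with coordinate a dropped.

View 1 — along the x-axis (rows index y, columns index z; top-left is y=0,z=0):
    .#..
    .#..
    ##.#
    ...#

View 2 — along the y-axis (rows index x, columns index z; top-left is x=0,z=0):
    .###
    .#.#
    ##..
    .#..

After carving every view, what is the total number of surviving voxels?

17 voxels

start: 4×4×4 = 64 voxels
after view 1 [x-axis, 6 of 16 cells solid] → remaining = 24
after view 2 [y-axis, 8 of 16 cells solid] → remaining = 17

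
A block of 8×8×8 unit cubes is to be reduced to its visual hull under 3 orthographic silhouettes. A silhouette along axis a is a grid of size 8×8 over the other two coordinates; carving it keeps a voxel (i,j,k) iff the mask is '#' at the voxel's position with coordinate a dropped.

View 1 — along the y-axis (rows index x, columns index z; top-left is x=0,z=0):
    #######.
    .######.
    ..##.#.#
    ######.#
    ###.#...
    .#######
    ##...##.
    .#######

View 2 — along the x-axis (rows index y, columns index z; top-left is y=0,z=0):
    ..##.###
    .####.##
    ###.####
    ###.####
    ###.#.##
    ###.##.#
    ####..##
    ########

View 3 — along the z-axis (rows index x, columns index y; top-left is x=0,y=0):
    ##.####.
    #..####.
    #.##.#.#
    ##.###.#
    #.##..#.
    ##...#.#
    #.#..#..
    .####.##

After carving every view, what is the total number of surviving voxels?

voxel count = 180

start: 8×8×8 = 512 voxels
  1. axis=1 (XZ plane), |mask|=46  ⇒  voxels=368
  2. axis=0 (YZ plane), |mask|=51  ⇒  voxels=291
  3. axis=2 (XY plane), |mask|=39  ⇒  voxels=180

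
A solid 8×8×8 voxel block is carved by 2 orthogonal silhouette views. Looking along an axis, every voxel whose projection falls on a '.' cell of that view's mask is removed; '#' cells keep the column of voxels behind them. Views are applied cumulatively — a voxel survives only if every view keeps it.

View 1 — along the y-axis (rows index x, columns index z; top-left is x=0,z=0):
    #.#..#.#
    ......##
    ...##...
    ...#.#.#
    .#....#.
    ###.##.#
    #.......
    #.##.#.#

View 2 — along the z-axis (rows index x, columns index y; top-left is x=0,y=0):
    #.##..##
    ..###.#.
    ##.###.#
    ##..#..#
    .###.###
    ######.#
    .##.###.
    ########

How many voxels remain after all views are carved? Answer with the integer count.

start: 8×8×8 = 512 voxels
carve view 1 (along y, XZ-mask fill 25/64): 200 voxels remain
carve view 2 (along z, XY-mask fill 45/64): 151 voxels remain

|visual hull| = 151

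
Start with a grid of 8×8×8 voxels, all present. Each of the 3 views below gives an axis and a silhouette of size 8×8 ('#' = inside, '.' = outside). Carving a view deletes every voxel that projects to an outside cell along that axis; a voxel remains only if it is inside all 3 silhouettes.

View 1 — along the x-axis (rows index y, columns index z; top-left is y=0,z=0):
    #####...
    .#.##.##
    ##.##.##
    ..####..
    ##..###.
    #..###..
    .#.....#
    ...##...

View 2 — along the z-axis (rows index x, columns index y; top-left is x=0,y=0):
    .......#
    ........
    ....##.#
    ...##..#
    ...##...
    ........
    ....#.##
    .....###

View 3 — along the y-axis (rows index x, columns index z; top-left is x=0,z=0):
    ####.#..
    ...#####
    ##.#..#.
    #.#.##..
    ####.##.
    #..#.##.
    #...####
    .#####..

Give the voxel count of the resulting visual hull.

start: 8×8×8 = 512 voxels
step 1: project along x, AND mask (33/64) → |grid| = 264
step 2: project along z, AND mask (15/64) → |grid| = 50
step 3: project along y, AND mask (38/64) → |grid| = 33

remaining voxels: 33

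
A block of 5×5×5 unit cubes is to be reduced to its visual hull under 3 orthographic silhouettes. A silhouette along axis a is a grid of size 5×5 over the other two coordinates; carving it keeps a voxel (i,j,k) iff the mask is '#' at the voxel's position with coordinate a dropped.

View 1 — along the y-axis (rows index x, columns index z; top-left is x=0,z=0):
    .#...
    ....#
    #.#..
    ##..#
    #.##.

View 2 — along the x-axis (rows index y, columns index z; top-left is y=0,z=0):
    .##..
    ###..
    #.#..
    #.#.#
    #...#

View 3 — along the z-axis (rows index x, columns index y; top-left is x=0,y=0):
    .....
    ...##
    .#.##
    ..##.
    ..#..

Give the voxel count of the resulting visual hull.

remaining voxels: 12

before carving: 125 voxels (5×5×5)
[1] y-view keeps 10 columns → grid now 50
[2] x-view keeps 12 columns → grid now 28
[3] z-view keeps 8 columns → grid now 12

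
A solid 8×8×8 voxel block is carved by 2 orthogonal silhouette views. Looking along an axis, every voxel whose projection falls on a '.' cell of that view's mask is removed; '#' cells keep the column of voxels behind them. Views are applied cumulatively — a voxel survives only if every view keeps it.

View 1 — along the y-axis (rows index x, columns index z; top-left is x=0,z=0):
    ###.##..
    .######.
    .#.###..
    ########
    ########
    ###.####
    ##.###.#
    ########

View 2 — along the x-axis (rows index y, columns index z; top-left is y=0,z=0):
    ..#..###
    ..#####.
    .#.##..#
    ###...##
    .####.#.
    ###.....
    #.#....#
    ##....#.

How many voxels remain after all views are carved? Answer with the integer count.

|visual hull| = 203

initial block: 8^3 = 512
after view 1 [y-axis, 52 of 64 cells solid] → remaining = 416
after view 2 [x-axis, 32 of 64 cells solid] → remaining = 203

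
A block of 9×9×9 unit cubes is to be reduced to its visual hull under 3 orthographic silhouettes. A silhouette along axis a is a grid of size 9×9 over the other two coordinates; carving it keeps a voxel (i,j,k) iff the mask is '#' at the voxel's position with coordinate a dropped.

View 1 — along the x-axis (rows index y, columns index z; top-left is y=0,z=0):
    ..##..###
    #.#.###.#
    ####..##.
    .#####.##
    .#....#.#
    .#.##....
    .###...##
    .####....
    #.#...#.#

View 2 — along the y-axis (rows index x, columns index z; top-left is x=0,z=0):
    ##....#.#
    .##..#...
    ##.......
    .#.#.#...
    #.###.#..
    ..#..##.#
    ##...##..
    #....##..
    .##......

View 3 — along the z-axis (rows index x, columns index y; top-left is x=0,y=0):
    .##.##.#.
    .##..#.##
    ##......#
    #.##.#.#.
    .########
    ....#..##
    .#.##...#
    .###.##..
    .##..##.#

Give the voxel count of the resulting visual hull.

initial block: 9^3 = 729
V1 x: intersect with YZ mask (43 set) -- 387 left
V2 y: intersect with XZ mask (30 set) -- 142 left
V3 z: intersect with XY mask (43 set) -- 81 left

|visual hull| = 81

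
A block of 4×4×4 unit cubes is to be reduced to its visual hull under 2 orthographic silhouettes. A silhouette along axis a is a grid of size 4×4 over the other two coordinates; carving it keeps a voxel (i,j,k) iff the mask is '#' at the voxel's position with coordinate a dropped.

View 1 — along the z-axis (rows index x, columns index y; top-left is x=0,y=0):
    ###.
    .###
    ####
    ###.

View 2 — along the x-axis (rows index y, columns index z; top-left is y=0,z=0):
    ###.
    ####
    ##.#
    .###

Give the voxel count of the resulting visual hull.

full grid |V| = 64
[1] z-view keeps 13 columns → grid now 52
[2] x-view keeps 13 columns → grid now 43

remaining voxels: 43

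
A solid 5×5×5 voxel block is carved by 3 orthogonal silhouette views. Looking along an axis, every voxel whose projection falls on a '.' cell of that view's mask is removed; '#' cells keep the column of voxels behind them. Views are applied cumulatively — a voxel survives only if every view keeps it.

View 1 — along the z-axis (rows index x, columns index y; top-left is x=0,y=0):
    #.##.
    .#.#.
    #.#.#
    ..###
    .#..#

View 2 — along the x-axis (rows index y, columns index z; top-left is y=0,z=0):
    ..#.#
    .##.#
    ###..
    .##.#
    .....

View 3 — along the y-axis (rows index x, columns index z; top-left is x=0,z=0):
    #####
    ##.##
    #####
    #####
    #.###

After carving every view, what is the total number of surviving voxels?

voxel count = 25

initial block: 5^3 = 125
after view 1 [z-axis, 13 of 25 cells solid] → remaining = 65
after view 2 [x-axis, 11 of 25 cells solid] → remaining = 28
after view 3 [y-axis, 23 of 25 cells solid] → remaining = 25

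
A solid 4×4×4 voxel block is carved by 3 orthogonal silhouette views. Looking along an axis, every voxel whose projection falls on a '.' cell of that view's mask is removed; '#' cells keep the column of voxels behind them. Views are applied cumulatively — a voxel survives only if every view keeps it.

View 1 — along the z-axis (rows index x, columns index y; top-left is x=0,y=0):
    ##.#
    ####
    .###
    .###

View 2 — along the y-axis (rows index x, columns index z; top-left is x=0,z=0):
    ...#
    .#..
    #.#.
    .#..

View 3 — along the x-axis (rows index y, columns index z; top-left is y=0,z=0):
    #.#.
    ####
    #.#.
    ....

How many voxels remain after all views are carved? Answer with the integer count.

before carving: 64 voxels (4×4×4)
  1. axis=2 (XY plane), |mask|=13  ⇒  voxels=52
  2. axis=1 (XZ plane), |mask|=5  ⇒  voxels=16
  3. axis=0 (YZ plane), |mask|=8  ⇒  voxels=7

remaining voxels: 7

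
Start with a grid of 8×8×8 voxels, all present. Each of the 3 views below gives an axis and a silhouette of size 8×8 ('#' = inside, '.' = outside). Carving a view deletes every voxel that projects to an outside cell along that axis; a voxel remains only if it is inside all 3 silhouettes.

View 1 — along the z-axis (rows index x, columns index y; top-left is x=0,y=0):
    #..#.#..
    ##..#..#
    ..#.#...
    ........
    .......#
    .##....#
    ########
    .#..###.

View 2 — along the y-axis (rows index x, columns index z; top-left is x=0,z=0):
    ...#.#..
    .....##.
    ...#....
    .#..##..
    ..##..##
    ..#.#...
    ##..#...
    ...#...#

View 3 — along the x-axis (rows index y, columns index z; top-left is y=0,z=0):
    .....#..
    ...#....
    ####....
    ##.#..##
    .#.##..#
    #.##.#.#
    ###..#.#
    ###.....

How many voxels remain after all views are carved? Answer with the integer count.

remaining voxels: 27

start: 8×8×8 = 512 voxels
step 1: project along z, AND mask (25/64) → |grid| = 200
step 2: project along y, AND mask (19/64) → |grid| = 58
step 3: project along x, AND mask (28/64) → |grid| = 27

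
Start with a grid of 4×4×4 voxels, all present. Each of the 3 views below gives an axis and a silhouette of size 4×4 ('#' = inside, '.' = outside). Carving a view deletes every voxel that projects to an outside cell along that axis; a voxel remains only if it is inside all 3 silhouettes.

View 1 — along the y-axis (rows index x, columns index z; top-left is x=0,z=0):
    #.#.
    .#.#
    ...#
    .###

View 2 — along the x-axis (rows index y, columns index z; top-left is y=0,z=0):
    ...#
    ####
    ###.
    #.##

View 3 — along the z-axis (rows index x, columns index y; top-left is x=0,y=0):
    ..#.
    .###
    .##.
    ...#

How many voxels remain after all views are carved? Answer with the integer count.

voxel count = 9

before carving: 64 voxels (4×4×4)
carve view 1 (along y, XZ-mask fill 8/16): 32 voxels remain
carve view 2 (along x, YZ-mask fill 11/16): 22 voxels remain
carve view 3 (along z, XY-mask fill 7/16): 9 voxels remain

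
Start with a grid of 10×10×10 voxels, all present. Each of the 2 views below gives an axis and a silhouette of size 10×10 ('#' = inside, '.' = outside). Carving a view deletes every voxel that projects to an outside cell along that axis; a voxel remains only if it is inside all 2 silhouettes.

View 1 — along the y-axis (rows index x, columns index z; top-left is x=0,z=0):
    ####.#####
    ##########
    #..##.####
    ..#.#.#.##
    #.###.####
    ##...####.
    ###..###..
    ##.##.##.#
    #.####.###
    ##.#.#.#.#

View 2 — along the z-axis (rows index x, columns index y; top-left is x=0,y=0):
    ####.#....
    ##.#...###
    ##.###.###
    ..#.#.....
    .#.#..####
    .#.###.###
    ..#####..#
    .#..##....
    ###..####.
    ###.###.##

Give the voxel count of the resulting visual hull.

|visual hull| = 422

start: 10×10×10 = 1000 voxels
step 1: project along y, AND mask (72/100) → |grid| = 720
step 2: project along z, AND mask (58/100) → |grid| = 422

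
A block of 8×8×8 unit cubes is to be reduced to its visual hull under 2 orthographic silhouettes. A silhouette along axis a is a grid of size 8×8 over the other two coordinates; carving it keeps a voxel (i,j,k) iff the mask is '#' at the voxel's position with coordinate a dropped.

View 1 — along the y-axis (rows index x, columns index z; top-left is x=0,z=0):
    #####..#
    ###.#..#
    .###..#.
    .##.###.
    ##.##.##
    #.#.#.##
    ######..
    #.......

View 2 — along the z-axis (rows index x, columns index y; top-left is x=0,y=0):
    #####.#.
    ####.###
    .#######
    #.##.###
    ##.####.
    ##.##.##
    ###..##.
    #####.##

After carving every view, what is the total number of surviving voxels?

start: 8×8×8 = 512 voxels
[1] y-view keeps 38 columns → grid now 304
[2] z-view keeps 50 columns → grid now 232

232 voxels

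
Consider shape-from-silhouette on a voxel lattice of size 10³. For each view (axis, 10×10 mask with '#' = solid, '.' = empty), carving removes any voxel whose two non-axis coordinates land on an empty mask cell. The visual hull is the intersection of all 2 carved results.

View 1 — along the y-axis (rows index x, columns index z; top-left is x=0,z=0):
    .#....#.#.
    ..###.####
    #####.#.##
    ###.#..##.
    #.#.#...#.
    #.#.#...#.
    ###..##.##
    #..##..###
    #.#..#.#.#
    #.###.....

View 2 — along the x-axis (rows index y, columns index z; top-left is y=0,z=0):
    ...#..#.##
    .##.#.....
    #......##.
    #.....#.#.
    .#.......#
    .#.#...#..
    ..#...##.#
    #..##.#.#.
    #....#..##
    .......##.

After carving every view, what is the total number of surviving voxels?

remaining voxels: 188

before carving: 1000 voxels (10×10×10)
after view 1 [y-axis, 54 of 100 cells solid] → remaining = 540
after view 2 [x-axis, 33 of 100 cells solid] → remaining = 188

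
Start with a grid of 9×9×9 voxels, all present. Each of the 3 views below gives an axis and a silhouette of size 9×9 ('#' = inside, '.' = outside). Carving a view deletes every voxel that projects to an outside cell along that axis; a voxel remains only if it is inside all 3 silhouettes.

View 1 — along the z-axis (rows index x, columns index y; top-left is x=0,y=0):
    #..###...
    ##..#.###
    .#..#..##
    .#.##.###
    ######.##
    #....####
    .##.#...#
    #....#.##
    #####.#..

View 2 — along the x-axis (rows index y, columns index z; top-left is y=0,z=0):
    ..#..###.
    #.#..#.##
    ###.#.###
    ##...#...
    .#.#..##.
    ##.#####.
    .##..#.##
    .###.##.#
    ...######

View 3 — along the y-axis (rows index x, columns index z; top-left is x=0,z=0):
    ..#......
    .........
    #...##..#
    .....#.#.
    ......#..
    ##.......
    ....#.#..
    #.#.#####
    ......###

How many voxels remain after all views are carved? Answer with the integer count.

voxel count = 62

before carving: 729 voxels (9×9×9)
V1 z: intersect with XY mask (47 set) -- 423 left
V2 x: intersect with YZ mask (47 set) -- 241 left
V3 y: intersect with XZ mask (22 set) -- 62 left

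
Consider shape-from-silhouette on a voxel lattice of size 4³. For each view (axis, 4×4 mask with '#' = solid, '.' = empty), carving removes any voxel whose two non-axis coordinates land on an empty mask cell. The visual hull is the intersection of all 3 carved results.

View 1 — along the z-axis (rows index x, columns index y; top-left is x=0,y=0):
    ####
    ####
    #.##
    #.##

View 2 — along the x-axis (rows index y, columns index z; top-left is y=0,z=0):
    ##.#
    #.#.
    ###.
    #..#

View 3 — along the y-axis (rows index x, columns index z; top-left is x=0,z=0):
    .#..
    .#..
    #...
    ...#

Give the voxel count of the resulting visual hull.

full grid |V| = 64
step 1: project along z, AND mask (14/16) → |grid| = 56
step 2: project along x, AND mask (10/16) → |grid| = 36
step 3: project along y, AND mask (4/16) → |grid| = 9

9 voxels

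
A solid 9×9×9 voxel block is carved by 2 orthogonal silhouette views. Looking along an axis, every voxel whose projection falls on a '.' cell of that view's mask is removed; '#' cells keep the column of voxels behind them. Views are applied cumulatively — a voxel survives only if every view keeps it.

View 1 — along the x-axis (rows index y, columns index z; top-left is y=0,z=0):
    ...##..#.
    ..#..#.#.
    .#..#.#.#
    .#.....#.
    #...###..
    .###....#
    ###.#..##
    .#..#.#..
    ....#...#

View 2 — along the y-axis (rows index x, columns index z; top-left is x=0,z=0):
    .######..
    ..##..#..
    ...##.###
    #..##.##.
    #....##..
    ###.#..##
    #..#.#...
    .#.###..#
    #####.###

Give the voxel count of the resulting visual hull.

full grid |V| = 729
step 1: project along x, AND mask (31/81) → |grid| = 279
step 2: project along y, AND mask (44/81) → |grid| = 150

voxel count = 150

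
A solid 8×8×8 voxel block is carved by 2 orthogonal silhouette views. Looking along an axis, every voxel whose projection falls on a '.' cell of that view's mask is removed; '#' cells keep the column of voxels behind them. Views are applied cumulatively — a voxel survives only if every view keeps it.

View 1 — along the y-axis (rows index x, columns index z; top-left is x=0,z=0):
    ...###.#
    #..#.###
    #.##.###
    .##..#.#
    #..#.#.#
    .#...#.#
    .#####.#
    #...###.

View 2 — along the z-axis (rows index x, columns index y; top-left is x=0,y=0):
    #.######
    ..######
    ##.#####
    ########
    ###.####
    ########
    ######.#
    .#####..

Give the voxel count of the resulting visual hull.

start: 8×8×8 = 512 voxels
V1 y: intersect with XZ mask (36 set) -- 288 left
V2 z: intersect with XY mask (55 set) -- 246 left

246 voxels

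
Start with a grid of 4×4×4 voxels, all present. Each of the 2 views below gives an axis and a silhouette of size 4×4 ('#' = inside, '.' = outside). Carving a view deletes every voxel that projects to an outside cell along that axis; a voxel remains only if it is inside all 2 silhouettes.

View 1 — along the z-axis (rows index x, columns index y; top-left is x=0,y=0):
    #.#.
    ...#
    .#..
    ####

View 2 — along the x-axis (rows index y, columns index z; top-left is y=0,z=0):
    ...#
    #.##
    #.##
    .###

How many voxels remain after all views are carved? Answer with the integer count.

full grid |V| = 64
step 1: project along z, AND mask (8/16) → |grid| = 32
step 2: project along x, AND mask (10/16) → |grid| = 20

voxel count = 20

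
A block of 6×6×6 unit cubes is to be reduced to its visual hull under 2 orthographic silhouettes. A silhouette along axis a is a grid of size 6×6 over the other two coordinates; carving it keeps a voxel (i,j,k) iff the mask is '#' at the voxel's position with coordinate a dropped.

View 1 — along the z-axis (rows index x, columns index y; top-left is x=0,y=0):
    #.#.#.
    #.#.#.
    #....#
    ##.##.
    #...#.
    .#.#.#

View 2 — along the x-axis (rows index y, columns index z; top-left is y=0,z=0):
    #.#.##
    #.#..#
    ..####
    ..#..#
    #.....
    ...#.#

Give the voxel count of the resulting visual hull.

start: 6×6×6 = 216 voxels
step 1: project along z, AND mask (17/36) → |grid| = 102
step 2: project along x, AND mask (16/36) → |grid| = 46

46 voxels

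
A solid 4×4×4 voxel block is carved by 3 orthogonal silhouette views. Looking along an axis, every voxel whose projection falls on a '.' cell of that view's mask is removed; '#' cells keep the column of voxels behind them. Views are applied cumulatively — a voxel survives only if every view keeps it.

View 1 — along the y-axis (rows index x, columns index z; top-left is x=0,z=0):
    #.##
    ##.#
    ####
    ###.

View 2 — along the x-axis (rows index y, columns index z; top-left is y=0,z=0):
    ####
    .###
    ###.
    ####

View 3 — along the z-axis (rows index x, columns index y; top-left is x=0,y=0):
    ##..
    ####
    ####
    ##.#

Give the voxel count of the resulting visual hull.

|visual hull| = 37

full grid |V| = 64
carve view 1 (along y, XZ-mask fill 13/16): 52 voxels remain
carve view 2 (along x, YZ-mask fill 14/16): 45 voxels remain
carve view 3 (along z, XY-mask fill 13/16): 37 voxels remain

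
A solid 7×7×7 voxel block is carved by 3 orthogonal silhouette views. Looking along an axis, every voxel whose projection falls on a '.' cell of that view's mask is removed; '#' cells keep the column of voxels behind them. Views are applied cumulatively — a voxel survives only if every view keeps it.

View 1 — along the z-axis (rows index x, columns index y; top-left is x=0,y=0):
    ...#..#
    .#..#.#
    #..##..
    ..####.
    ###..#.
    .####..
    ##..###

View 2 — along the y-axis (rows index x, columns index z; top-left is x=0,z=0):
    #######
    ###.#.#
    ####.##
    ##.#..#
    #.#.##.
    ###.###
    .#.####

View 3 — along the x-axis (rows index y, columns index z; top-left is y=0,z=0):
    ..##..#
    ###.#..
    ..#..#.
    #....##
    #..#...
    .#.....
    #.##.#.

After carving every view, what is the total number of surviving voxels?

before carving: 343 voxels (7×7×7)
carve view 1 (along z, XY-mask fill 25/49): 175 voxels remain
carve view 2 (along y, XZ-mask fill 37/49): 128 voxels remain
carve view 3 (along x, YZ-mask fill 19/49): 51 voxels remain

|visual hull| = 51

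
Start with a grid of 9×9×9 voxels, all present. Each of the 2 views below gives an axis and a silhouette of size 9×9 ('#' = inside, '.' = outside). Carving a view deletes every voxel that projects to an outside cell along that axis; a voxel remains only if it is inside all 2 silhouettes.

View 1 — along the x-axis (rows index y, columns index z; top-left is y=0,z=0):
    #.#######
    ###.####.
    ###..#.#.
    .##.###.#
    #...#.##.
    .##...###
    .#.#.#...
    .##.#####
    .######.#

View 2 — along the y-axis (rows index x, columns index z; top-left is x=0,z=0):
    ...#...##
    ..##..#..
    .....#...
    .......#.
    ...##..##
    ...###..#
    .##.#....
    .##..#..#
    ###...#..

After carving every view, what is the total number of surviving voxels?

full grid |V| = 729
step 1: project along x, AND mask (52/81) → |grid| = 468
step 2: project along y, AND mask (27/81) → |grid| = 156

remaining voxels: 156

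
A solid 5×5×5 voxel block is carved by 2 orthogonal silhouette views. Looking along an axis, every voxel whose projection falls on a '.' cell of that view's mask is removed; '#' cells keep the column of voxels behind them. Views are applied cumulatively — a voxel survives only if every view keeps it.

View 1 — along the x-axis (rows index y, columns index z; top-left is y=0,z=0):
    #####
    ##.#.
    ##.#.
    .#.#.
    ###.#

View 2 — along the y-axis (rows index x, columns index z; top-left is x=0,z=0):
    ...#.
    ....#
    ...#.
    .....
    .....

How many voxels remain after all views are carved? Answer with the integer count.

10 voxels

before carving: 125 voxels (5×5×5)
[1] x-view keeps 17 columns → grid now 85
[2] y-view keeps 3 columns → grid now 10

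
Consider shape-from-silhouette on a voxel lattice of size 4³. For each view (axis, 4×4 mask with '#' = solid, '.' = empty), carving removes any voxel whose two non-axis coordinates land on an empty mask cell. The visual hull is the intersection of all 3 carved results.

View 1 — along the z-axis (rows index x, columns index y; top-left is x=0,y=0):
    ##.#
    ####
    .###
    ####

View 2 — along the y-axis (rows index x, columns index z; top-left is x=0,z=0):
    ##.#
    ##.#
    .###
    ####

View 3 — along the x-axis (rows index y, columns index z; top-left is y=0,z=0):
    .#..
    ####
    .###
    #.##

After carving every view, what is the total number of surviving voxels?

before carving: 64 voxels (4×4×4)
[1] z-view keeps 14 columns → grid now 56
[2] y-view keeps 13 columns → grid now 46
[3] x-view keeps 11 columns → grid now 33

voxel count = 33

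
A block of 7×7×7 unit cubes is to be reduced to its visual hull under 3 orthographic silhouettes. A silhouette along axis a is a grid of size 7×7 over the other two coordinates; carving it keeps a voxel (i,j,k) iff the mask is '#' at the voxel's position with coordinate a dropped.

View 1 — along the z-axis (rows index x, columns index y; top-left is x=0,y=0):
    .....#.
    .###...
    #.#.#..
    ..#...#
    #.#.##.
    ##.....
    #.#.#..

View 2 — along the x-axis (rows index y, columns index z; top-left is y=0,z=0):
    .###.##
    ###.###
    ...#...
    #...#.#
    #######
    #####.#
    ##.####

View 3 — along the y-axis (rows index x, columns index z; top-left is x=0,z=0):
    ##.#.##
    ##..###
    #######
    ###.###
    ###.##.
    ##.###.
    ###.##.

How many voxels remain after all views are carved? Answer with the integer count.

before carving: 343 voxels (7×7×7)
carve view 1 (along z, XY-mask fill 18/49): 126 voxels remain
carve view 2 (along x, YZ-mask fill 34/49): 79 voxels remain
carve view 3 (along y, XZ-mask fill 38/49): 57 voxels remain

voxel count = 57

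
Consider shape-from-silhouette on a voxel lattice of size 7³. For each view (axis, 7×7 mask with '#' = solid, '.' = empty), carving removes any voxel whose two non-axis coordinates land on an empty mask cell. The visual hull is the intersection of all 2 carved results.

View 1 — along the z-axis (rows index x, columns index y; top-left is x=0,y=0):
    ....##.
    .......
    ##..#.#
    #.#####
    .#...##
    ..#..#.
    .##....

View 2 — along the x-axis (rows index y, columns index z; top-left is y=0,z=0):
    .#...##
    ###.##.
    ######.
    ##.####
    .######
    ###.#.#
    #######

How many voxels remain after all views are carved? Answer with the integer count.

full grid |V| = 343
after view 1 [z-axis, 19 of 49 cells solid] → remaining = 133
after view 2 [x-axis, 38 of 49 cells solid] → remaining = 104

|visual hull| = 104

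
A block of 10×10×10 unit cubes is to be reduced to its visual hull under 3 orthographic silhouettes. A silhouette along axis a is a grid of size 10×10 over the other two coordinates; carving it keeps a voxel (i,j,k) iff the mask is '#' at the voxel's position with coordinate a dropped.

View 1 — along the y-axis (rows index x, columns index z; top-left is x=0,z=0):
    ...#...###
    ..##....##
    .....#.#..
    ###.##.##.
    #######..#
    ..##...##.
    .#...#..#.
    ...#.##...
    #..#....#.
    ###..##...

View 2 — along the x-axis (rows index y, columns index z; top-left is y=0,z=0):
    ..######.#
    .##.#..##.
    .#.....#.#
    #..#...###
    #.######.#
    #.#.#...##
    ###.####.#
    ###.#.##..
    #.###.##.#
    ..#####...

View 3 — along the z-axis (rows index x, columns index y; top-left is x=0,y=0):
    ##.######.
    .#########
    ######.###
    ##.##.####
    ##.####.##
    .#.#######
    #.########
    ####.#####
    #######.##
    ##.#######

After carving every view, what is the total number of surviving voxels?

start: 10×10×10 = 1000 voxels
[1] y-view keeps 43 columns → grid now 430
[2] x-view keeps 59 columns → grid now 239
[3] z-view keeps 86 columns → grid now 207

|visual hull| = 207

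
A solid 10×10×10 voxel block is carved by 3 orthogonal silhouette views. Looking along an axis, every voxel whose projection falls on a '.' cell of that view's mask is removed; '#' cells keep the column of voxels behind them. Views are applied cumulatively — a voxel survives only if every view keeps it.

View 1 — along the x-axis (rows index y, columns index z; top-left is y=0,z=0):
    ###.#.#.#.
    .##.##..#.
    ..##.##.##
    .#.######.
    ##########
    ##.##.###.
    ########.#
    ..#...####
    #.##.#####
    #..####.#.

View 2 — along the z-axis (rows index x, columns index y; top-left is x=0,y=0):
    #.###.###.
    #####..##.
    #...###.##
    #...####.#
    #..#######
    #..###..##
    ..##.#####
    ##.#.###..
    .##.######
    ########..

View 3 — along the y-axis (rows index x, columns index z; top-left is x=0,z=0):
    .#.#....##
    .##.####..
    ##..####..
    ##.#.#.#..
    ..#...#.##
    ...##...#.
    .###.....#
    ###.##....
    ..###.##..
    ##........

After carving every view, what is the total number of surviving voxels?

full grid |V| = 1000
after view 1 [x-axis, 69 of 100 cells solid] → remaining = 690
after view 2 [z-axis, 69 of 100 cells solid] → remaining = 487
after view 3 [y-axis, 44 of 100 cells solid] → remaining = 214

voxel count = 214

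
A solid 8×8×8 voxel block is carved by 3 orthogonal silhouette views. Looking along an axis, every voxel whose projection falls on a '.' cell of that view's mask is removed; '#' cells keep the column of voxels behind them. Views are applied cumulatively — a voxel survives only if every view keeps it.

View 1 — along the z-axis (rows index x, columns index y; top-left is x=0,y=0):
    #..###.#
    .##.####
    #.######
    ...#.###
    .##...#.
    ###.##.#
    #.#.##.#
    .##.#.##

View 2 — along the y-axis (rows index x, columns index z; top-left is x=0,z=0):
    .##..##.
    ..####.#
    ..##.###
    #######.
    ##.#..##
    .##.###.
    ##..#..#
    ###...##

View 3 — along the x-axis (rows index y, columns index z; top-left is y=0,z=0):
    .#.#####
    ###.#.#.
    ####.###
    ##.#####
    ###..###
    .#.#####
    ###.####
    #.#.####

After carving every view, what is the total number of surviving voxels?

162 voxels

before carving: 512 voxels (8×8×8)
  1. axis=2 (XY plane), |mask|=41  ⇒  voxels=328
  2. axis=1 (XZ plane), |mask|=40  ⇒  voxels=203
  3. axis=0 (YZ plane), |mask|=50  ⇒  voxels=162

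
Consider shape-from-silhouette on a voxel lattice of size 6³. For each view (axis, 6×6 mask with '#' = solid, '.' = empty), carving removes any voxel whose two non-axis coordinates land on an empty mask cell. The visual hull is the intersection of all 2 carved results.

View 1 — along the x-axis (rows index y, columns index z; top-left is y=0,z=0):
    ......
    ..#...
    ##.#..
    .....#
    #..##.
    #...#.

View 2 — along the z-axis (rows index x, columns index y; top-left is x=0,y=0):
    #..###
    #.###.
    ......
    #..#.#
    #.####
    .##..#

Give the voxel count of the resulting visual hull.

full grid |V| = 216
carve view 1 (along x, YZ-mask fill 10/36): 60 voxels remain
carve view 2 (along z, XY-mask fill 19/36): 31 voxels remain

|visual hull| = 31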